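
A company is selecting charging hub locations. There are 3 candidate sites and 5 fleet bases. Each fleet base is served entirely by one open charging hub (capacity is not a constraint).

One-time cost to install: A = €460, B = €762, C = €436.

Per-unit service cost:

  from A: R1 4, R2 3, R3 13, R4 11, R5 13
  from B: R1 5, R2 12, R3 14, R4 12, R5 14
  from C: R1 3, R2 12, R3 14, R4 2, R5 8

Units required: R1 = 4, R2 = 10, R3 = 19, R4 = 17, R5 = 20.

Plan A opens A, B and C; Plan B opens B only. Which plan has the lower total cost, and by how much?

Plan A: {A, B, C}: R1→C 3·4=12, R2→A 3·10=30, R3→A 13·19=247, R4→C 2·17=34, R5→C 8·20=160. Service 483; fixed 1658; total 2141.
Plan B: {B}: R1→B 5·4=20, R2→B 12·10=120, R3→B 14·19=266, R4→B 12·17=204, R5→B 14·20=280. Service 890; fixed 762; total 1652.
Difference: |2141 − 1652| = 489.

Plan B is cheaper by 489.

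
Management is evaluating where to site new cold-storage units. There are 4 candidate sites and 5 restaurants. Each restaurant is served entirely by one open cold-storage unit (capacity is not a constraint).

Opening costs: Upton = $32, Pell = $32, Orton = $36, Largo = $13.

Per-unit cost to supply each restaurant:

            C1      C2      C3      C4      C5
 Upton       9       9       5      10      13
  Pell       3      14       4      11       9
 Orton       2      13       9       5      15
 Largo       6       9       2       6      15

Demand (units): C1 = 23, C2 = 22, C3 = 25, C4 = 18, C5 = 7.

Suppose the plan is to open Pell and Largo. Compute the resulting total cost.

Each restaurant is assigned to its cheapest site among the open ones.
{Pell, Largo}: C1→Pell 3·23=69, C2→Largo 9·22=198, C3→Largo 2·25=50, C4→Largo 6·18=108, C5→Pell 9·7=63. Service 488; fixed 45; total 533.

Total cost: 533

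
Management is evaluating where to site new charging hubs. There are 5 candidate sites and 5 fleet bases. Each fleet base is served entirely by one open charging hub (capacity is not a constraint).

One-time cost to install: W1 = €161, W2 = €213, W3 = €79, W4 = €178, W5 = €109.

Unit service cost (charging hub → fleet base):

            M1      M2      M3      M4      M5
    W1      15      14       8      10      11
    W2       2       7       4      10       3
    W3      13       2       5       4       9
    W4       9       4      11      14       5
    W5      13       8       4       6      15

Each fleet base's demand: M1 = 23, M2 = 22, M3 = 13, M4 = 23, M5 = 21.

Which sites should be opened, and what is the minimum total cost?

For any fixed open set, each fleet base goes to its cheapest open site; total = fixed + service.
{W2, W3}: M1→W2 2·23=46, M2→W3 2·22=44, M3→W2 4·13=52, M4→W3 4·23=92, M5→W2 3·21=63. Service 297; fixed 292; total 589.
{W2, W3, W5}: service 297 + fixed 401 = 698
{W1, W2, W3}: M1→W2 2·23=46, M2→W3 2·22=44, M3→W2 4·13=52, M4→W3 4·23=92, M5→W2 3·21=63. Service 297; fixed 453; total 750.
{W1, W2, W3, W4, W5}: service 297 + fixed 740 = 1037
No other subset beats 589.

Open W2 and W3; minimum total cost 589.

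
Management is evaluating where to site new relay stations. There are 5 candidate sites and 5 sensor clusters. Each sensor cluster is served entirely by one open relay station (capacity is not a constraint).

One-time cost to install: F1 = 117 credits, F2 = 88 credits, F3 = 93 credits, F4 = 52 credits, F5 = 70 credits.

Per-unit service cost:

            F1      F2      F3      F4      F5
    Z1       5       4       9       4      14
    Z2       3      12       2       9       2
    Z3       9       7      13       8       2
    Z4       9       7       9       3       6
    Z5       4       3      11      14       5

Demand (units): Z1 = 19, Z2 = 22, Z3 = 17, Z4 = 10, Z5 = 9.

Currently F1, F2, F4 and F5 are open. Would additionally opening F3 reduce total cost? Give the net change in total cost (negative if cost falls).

No — net change +93 (cost rises by 93).

Current service cost with {F1, F2, F4, F5}: 211.
Adding F3: each sensor cluster re-picks its cheapest; new service cost 211, saving 0.
Extra fixed cost: 93. Net change = 93 − 0 = 93.
(Totals: 538 → 631.)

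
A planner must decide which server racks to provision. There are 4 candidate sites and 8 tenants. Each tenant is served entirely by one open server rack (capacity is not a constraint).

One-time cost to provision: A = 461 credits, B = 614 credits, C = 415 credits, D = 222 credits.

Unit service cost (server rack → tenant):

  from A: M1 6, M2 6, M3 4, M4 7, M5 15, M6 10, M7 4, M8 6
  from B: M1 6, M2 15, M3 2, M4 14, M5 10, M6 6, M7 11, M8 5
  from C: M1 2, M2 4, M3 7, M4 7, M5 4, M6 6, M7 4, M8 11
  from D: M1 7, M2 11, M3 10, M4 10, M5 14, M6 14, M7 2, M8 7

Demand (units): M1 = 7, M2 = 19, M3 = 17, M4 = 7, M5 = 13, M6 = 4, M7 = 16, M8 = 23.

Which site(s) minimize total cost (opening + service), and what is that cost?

Open C only; minimum total cost 1066.

For any fixed open set, each tenant goes to its cheapest open site; total = fixed + service.
{C}: M1→C 2·7=14, M2→C 4·19=76, M3→C 7·17=119, M4→C 7·7=49, M5→C 4·13=52, M6→C 6·4=24, M7→C 4·16=64, M8→C 11·23=253. Service 651; fixed 415; total 1066.
{D}: service 929 + fixed 222 = 1151
{C, D}: M1→C 2·7=14, M2→C 4·19=76, M3→C 7·17=119, M4→C 7·7=49, M5→C 4·13=52, M6→C 6·4=24, M7→D 2·16=32, M8→D 7·23=161. Service 527; fixed 637; total 1164.
{A, B, C, D}: service 396 + fixed 1712 = 2108
No other subset beats 1066.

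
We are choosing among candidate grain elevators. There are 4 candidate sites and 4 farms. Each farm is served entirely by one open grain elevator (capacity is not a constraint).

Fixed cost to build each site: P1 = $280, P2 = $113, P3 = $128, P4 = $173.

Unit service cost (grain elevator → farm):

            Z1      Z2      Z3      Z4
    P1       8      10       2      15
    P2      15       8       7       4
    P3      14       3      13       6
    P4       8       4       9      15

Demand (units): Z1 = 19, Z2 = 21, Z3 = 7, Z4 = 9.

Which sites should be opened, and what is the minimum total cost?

For any fixed open set, each farm goes to its cheapest open site; total = fixed + service.
{P3}: Z1→P3 14·19=266, Z2→P3 3·21=63, Z3→P3 13·7=91, Z4→P3 6·9=54. Service 474; fixed 128; total 602.
{P2, P4}: service 321 + fixed 286 = 607
{P4}: Z1→P4 8·19=152, Z2→P4 4·21=84, Z3→P4 9·7=63, Z4→P4 15·9=135. Service 434; fixed 173; total 607.
{P1, P2, P3, P4}: Z1→P1 8·19=152, Z2→P3 3·21=63, Z3→P1 2·7=14, Z4→P2 4·9=36. Service 265; fixed 694; total 959.
No other subset beats 602.

Open P3 only; minimum total cost 602.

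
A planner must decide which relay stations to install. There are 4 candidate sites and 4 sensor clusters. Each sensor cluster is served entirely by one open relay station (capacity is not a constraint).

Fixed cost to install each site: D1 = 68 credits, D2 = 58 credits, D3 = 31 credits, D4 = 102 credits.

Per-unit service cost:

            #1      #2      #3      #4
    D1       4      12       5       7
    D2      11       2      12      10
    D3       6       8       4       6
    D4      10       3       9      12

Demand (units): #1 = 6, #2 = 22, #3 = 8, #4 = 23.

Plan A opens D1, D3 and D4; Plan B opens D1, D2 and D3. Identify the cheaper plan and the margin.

Plan B is cheaper by 66.

Plan A: {D1, D3, D4}: #1→D1 4·6=24, #2→D4 3·22=66, #3→D3 4·8=32, #4→D3 6·23=138. Service 260; fixed 201; total 461.
Plan B: {D1, D2, D3}: #1→D1 4·6=24, #2→D2 2·22=44, #3→D3 4·8=32, #4→D3 6·23=138. Service 238; fixed 157; total 395.
Difference: |461 − 395| = 66.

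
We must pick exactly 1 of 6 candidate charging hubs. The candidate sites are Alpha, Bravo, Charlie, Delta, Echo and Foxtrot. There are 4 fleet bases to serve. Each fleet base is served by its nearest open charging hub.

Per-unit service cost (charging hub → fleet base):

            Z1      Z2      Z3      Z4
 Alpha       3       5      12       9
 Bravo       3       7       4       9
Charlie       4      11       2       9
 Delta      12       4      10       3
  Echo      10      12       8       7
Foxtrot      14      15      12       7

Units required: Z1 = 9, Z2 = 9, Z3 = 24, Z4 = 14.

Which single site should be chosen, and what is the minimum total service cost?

With exactly 1 open, each fleet base uses its cheapest among the chosen.
{Charlie}: Z1→Charlie 4·9=36, Z2→Charlie 11·9=99, Z3→Charlie 2·24=48, Z4→Charlie 9·14=126. Service cost 309.
{Bravo}: service cost 312
{Delta}: service cost 426
Among all 6 size-1 choices, {Charlie} is lowest.

Choose Charlie only; total service cost 309.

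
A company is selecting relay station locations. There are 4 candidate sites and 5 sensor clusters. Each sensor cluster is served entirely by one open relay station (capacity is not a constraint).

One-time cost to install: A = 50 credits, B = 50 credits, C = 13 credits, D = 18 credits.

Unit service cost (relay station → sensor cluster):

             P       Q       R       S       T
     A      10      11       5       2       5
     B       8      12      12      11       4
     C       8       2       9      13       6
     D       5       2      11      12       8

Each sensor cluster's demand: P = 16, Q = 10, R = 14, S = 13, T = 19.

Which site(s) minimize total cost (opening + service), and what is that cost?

Open A and D; minimum total cost 359.

For any fixed open set, each sensor cluster goes to its cheapest open site; total = fixed + service.
{A, D}: P→D 5·16=80, Q→D 2·10=20, R→A 5·14=70, S→A 2·13=26, T→A 5·19=95. Service 291; fixed 68; total 359.
{A, C, D}: service 291 + fixed 81 = 372
{A, B, D}: P→D 5·16=80, Q→D 2·10=20, R→A 5·14=70, S→A 2·13=26, T→B 4·19=76. Service 272; fixed 118; total 390.
{A, B, C, D}: P→D 5·16=80, Q→C 2·10=20, R→A 5·14=70, S→A 2·13=26, T→B 4·19=76. Service 272; fixed 131; total 403.
No other subset beats 359.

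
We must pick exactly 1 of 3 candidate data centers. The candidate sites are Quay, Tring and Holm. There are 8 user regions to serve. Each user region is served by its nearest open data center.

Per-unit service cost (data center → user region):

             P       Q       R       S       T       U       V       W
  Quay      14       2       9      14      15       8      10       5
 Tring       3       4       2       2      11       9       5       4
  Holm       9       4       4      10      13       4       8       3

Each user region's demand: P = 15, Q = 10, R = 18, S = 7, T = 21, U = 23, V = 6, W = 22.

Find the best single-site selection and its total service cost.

With exactly 1 open, each user region uses its cheapest among the chosen.
{Tring}: P→Tring 3·15=45, Q→Tring 4·10=40, R→Tring 2·18=36, S→Tring 2·7=14, T→Tring 11·21=231, U→Tring 9·23=207, V→Tring 5·6=30, W→Tring 4·22=88. Service cost 691.
{Holm}: service cost 796
{Quay}: service cost 1159
Among all 3 size-1 choices, {Tring} is lowest.

Choose Tring only; total service cost 691.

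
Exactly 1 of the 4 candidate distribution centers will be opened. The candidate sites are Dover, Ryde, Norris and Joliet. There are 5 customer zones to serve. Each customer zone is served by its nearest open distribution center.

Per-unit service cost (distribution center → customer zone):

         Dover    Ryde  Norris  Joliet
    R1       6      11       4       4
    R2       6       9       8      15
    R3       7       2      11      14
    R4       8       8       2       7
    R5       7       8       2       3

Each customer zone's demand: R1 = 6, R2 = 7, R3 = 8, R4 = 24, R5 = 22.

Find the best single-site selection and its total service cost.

With exactly 1 open, each customer zone uses its cheapest among the chosen.
{Norris}: R1→Norris 4·6=24, R2→Norris 8·7=56, R3→Norris 11·8=88, R4→Norris 2·24=48, R5→Norris 2·22=44. Service cost 260.
{Joliet}: service cost 475
{Dover}: service cost 480
Among all 4 size-1 choices, {Norris} is lowest.

Choose Norris only; total service cost 260.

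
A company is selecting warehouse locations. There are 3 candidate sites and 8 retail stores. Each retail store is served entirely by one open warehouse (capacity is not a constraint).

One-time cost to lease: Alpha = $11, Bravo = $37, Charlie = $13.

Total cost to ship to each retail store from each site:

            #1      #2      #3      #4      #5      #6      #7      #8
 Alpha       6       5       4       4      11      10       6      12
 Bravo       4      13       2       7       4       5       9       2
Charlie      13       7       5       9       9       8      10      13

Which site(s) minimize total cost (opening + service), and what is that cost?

For any fixed open set, each retail store goes to its cheapest open site; total = fixed + service.
{Alpha}: #1→Alpha 6, #2→Alpha 5, #3→Alpha 4, #4→Alpha 4, #5→Alpha 11, #6→Alpha 10, #7→Alpha 6, #8→Alpha 12. Service 58; fixed 11; total 69.
{Alpha, Charlie}: service 54 + fixed 24 = 78
{Alpha, Bravo}: #1→Bravo 4, #2→Alpha 5, #3→Bravo 2, #4→Alpha 4, #5→Bravo 4, #6→Bravo 5, #7→Alpha 6, #8→Bravo 2. Service 32; fixed 48; total 80.
{Alpha, Bravo, Charlie}: #1→Bravo 4, #2→Alpha 5, #3→Bravo 2, #4→Alpha 4, #5→Bravo 4, #6→Bravo 5, #7→Alpha 6, #8→Bravo 2. Service 32; fixed 61; total 93.
No other subset beats 69.

Open Alpha only; minimum total cost 69.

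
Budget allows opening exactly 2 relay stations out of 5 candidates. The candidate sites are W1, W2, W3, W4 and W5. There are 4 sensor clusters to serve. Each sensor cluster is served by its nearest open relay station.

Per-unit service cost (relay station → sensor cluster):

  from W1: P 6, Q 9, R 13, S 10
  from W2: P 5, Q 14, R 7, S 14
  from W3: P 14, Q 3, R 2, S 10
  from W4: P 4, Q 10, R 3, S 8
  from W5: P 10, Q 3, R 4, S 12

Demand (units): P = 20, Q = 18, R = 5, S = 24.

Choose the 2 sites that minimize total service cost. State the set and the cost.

With exactly 2 open, each sensor cluster uses its cheapest among the chosen.
{W3, W4}: P→W4 4·20=80, Q→W3 3·18=54, R→W3 2·5=10, S→W4 8·24=192. Service cost 336.
{W4, W5}: service cost 341
{W2, W3}: service cost 404
Among all 10 size-2 choices, {W3, W4} is lowest.

Choose W3 and W4; total service cost 336.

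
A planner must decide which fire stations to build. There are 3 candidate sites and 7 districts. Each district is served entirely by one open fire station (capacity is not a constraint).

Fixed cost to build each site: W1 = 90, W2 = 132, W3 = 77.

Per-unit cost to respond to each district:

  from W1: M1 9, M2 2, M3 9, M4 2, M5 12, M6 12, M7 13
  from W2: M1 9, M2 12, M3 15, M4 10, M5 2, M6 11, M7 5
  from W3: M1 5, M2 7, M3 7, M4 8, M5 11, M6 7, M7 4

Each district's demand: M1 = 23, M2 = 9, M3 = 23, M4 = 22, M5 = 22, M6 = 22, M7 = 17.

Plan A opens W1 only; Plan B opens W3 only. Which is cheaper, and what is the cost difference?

Plan B is cheaper by 259.

Plan A: {W1}: M1→W1 9·23=207, M2→W1 2·9=18, M3→W1 9·23=207, M4→W1 2·22=44, M5→W1 12·22=264, M6→W1 12·22=264, M7→W1 13·17=221. Service 1225; fixed 90; total 1315.
Plan B: {W3}: M1→W3 5·23=115, M2→W3 7·9=63, M3→W3 7·23=161, M4→W3 8·22=176, M5→W3 11·22=242, M6→W3 7·22=154, M7→W3 4·17=68. Service 979; fixed 77; total 1056.
Difference: |1315 − 1056| = 259.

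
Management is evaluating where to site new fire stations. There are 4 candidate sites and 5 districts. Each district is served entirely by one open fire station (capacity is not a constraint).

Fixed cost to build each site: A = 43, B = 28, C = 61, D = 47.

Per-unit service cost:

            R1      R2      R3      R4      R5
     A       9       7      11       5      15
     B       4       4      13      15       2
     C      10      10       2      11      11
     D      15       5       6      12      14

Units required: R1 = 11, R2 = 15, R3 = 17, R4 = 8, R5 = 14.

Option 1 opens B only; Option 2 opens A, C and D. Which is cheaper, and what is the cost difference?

Option 1 is cheaper by 52.

Option 1: {B}: R1→B 4·11=44, R2→B 4·15=60, R3→B 13·17=221, R4→B 15·8=120, R5→B 2·14=28. Service 473; fixed 28; total 501.
Option 2: {A, C, D}: R1→A 9·11=99, R2→D 5·15=75, R3→C 2·17=34, R4→A 5·8=40, R5→C 11·14=154. Service 402; fixed 151; total 553.
Difference: |501 − 553| = 52.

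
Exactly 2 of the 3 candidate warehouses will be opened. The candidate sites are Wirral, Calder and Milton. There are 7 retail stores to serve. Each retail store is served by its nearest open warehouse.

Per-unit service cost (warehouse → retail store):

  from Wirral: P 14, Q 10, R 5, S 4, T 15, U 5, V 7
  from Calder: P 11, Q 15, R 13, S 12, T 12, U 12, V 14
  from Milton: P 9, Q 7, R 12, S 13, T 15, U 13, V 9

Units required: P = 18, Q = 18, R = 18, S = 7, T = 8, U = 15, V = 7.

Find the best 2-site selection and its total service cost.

Choose Wirral and Milton; total service cost 650.

With exactly 2 open, each retail store uses its cheapest among the chosen.
{Wirral, Milton}: P→Milton 9·18=162, Q→Milton 7·18=126, R→Wirral 5·18=90, S→Wirral 4·7=28, T→Wirral 15·8=120, U→Wirral 5·15=75, V→Wirral 7·7=49. Service cost 650.
{Wirral, Calder}: service cost 716
{Calder, Milton}: service cost 927
Among all 3 size-2 choices, {Wirral, Milton} is lowest.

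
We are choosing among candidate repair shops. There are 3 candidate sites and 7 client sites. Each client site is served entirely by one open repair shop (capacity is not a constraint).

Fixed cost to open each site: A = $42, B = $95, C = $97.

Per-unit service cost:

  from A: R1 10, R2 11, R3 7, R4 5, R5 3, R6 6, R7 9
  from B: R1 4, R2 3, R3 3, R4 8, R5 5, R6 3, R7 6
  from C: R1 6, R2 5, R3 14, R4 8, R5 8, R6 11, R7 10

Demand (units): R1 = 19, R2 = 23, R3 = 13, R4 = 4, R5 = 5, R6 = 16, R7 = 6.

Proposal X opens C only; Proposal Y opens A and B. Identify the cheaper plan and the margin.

Proposal Y is cheaper by 376.

Proposal X: {C}: R1→C 6·19=114, R2→C 5·23=115, R3→C 14·13=182, R4→C 8·4=32, R5→C 8·5=40, R6→C 11·16=176, R7→C 10·6=60. Service 719; fixed 97; total 816.
Proposal Y: {A, B}: R1→B 4·19=76, R2→B 3·23=69, R3→B 3·13=39, R4→A 5·4=20, R5→A 3·5=15, R6→B 3·16=48, R7→B 6·6=36. Service 303; fixed 137; total 440.
Difference: |816 − 440| = 376.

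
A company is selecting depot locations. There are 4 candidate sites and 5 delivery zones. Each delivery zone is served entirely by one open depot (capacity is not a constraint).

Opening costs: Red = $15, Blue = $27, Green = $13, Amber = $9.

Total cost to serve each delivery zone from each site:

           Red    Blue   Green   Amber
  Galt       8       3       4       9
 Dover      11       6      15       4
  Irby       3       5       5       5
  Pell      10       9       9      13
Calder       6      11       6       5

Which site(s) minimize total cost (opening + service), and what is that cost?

Open Amber only; minimum total cost 45.

For any fixed open set, each delivery zone goes to its cheapest open site; total = fixed + service.
{Amber}: Galt→Amber 9, Dover→Amber 4, Irby→Amber 5, Pell→Amber 13, Calder→Amber 5. Service 36; fixed 9; total 45.
{Green, Amber}: service 27 + fixed 22 = 49
{Green}: Galt→Green 4, Dover→Green 15, Irby→Green 5, Pell→Green 9, Calder→Green 6. Service 39; fixed 13; total 52.
{Red, Blue, Green, Amber}: service 24 + fixed 64 = 88
No other subset beats 45.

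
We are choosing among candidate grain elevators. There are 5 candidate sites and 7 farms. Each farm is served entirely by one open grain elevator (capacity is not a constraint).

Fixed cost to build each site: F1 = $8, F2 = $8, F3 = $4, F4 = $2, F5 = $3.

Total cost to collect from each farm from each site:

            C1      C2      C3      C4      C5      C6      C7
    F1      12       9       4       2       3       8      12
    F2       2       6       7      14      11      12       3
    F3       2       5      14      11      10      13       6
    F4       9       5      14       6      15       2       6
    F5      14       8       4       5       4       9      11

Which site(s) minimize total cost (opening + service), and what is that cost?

For any fixed open set, each farm goes to its cheapest open site; total = fixed + service.
{F3, F4, F5}: C1→F3 2, C2→F3 5, C3→F5 4, C4→F5 5, C5→F5 4, C6→F4 2, C7→F3 6. Service 28; fixed 9; total 37.
{F1, F3, F4}: C1→F3 2, C2→F3 5, C3→F1 4, C4→F1 2, C5→F1 3, C6→F4 2, C7→F3 6. Service 24; fixed 14; total 38.
{F2, F4, F5}: service 25 + fixed 13 = 38
{F1, F2, F3, F4, F5}: service 21 + fixed 25 = 46
No other subset beats 37.

Open F3, F4 and F5; minimum total cost 37.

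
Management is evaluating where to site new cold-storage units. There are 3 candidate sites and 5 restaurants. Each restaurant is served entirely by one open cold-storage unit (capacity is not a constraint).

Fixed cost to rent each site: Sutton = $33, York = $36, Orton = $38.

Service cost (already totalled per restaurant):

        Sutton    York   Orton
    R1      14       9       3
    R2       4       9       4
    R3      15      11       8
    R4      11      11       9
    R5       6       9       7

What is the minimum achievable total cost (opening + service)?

Minimum total cost: 69

For any fixed open set, each restaurant goes to its cheapest open site; total = fixed + service.
{Orton}: R1→Orton 3, R2→Orton 4, R3→Orton 8, R4→Orton 9, R5→Orton 7. Service 31; fixed 38; total 69.
{Sutton}: R1→Sutton 14, R2→Sutton 4, R3→Sutton 15, R4→Sutton 11, R5→Sutton 6. Service 50; fixed 33; total 83.
{York}: service 49 + fixed 36 = 85
{Sutton, York, Orton}: R1→Orton 3, R2→Sutton 4, R3→Orton 8, R4→Orton 9, R5→Sutton 6. Service 30; fixed 107; total 137.
No other subset beats 69.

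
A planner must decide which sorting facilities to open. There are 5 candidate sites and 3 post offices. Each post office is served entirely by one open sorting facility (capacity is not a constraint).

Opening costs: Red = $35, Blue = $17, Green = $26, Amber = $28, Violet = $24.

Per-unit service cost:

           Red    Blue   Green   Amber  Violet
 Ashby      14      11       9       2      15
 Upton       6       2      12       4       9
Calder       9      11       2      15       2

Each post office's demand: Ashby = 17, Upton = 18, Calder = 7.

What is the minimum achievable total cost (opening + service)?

Minimum total cost: 153

For any fixed open set, each post office goes to its cheapest open site; total = fixed + service.
{Blue, Amber, Violet}: Ashby→Amber 2·17=34, Upton→Blue 2·18=36, Calder→Violet 2·7=14. Service 84; fixed 69; total 153.
{Blue, Green, Amber}: service 84 + fixed 71 = 155
{Amber, Violet}: service 120 + fixed 52 = 172
{Red, Blue, Green, Amber, Violet}: Ashby→Amber 2·17=34, Upton→Blue 2·18=36, Calder→Green 2·7=14. Service 84; fixed 130; total 214.
No other subset beats 153.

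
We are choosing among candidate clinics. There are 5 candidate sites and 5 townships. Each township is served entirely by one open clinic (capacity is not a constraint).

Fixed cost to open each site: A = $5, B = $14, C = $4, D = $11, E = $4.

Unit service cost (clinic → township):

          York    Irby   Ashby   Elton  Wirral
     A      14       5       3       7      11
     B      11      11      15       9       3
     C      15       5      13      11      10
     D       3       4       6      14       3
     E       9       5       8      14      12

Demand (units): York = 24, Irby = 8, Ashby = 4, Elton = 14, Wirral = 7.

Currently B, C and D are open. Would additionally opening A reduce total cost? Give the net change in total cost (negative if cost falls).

Current service cost with {B, C, D}: 275.
Adding A: each township re-picks its cheapest; new service cost 235, saving 40.
Extra fixed cost: 5. Net change = 5 − 40 = -35.
(Totals: 304 → 269.)

Yes — net change −35 (cost falls by 35).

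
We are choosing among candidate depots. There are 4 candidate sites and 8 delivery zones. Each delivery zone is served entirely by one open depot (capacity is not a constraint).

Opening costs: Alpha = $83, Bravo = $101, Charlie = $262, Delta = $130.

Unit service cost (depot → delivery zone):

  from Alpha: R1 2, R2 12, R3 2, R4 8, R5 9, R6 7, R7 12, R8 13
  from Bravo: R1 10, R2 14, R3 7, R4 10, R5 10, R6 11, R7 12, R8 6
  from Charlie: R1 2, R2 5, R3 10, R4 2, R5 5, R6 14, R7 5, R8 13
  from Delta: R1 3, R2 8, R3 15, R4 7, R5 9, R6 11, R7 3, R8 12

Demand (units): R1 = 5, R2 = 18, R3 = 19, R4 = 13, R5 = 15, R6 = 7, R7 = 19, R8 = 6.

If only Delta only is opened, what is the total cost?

Each delivery zone is assigned to its cheapest site among the open ones.
{Delta}: R1→Delta 3·5=15, R2→Delta 8·18=144, R3→Delta 15·19=285, R4→Delta 7·13=91, R5→Delta 9·15=135, R6→Delta 11·7=77, R7→Delta 3·19=57, R8→Delta 12·6=72. Service 876; fixed 130; total 1006.

Total cost: 1006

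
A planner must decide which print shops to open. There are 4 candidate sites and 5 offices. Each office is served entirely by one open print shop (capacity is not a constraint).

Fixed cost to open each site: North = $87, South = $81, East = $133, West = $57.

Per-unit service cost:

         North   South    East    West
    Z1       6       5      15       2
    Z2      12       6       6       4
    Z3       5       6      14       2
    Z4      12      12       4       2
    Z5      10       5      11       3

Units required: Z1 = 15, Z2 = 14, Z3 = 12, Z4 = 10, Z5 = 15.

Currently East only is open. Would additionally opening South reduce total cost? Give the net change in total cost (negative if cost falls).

Yes — net change −255 (cost falls by 255).

Current service cost with {East}: 682.
Adding South: each office re-picks its cheapest; new service cost 346, saving 336.
Extra fixed cost: 81. Net change = 81 − 336 = -255.
(Totals: 815 → 560.)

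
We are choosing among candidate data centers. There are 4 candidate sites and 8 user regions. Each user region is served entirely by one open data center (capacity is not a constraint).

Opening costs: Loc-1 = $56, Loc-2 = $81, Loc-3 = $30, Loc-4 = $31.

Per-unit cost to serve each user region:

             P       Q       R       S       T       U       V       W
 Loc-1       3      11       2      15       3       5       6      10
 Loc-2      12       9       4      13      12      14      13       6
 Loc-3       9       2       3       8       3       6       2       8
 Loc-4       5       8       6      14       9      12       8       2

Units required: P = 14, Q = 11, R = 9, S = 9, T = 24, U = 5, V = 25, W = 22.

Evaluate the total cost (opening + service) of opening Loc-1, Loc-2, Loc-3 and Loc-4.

Each user region is assigned to its cheapest site among the open ones.
{Loc-1, Loc-2, Loc-3, Loc-4}: P→Loc-1 3·14=42, Q→Loc-3 2·11=22, R→Loc-1 2·9=18, S→Loc-3 8·9=72, T→Loc-1 3·24=72, U→Loc-1 5·5=25, V→Loc-3 2·25=50, W→Loc-4 2·22=44. Service 345; fixed 198; total 543.

Total cost: 543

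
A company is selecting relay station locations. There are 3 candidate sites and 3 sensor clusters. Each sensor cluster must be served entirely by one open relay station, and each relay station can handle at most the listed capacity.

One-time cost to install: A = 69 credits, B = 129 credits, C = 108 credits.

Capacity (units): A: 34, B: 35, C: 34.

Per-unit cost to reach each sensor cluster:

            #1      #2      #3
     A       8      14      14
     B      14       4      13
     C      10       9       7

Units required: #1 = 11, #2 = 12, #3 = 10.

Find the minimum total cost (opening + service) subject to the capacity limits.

Minimum total cost: 396

Open {C}: #1→C 10·11=110, #2→C 9·12=108, #3→C 7·10=70.
Loads: C carries 33/34. Service 288; fixed 108; total 396.
Next best feasible plan costs 443.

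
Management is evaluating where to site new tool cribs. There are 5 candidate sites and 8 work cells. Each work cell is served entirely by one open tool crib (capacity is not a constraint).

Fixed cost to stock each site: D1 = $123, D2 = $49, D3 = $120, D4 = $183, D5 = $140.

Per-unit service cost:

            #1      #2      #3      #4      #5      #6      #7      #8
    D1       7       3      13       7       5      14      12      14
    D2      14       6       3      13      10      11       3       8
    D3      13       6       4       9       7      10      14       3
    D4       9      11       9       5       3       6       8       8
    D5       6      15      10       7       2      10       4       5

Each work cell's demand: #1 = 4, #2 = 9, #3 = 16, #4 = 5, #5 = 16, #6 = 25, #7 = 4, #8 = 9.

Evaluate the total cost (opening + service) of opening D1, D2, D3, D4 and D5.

Total cost: 960

Each work cell is assigned to its cheapest site among the open ones.
{D1, D2, D3, D4, D5}: #1→D5 6·4=24, #2→D1 3·9=27, #3→D2 3·16=48, #4→D4 5·5=25, #5→D5 2·16=32, #6→D4 6·25=150, #7→D2 3·4=12, #8→D3 3·9=27. Service 345; fixed 615; total 960.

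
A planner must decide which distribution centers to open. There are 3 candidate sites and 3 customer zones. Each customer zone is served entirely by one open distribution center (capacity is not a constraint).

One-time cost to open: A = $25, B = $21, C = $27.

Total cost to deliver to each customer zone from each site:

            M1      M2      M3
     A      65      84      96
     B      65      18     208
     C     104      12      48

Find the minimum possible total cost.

Minimum total cost: 173

For any fixed open set, each customer zone goes to its cheapest open site; total = fixed + service.
{B, C}: M1→B 65, M2→C 12, M3→C 48. Service 125; fixed 48; total 173.
{A, C}: service 125 + fixed 52 = 177
{C}: M1→C 104, M2→C 12, M3→C 48. Service 164; fixed 27; total 191.
{A, B, C}: service 125 + fixed 73 = 198
No other subset beats 173.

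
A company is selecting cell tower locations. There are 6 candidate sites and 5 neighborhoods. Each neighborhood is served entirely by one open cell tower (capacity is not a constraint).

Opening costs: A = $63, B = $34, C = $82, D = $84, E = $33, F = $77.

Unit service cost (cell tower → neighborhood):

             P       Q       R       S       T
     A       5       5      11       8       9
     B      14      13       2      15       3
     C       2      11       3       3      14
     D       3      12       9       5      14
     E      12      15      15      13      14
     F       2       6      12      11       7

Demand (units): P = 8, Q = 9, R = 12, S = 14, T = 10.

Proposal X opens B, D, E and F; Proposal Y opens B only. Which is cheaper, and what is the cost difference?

Proposal X is cheaper by 105.

Proposal X: {B, D, E, F}: P→F 2·8=16, Q→F 6·9=54, R→B 2·12=24, S→D 5·14=70, T→B 3·10=30. Service 194; fixed 228; total 422.
Proposal Y: {B}: P→B 14·8=112, Q→B 13·9=117, R→B 2·12=24, S→B 15·14=210, T→B 3·10=30. Service 493; fixed 34; total 527.
Difference: |422 − 527| = 105.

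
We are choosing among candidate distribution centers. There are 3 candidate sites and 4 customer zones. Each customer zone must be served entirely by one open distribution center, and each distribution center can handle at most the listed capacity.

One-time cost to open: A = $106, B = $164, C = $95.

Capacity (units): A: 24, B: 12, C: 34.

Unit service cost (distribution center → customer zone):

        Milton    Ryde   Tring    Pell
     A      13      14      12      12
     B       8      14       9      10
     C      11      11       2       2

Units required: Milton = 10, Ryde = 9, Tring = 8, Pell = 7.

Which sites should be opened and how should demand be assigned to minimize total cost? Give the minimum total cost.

Minimum total cost: 334

Open {C}: Milton→C 11·10=110, Ryde→C 11·9=99, Tring→C 2·8=16, Pell→C 2·7=14.
Loads: C carries 34/34. Service 239; fixed 95; total 334.
Next best feasible plan costs 440.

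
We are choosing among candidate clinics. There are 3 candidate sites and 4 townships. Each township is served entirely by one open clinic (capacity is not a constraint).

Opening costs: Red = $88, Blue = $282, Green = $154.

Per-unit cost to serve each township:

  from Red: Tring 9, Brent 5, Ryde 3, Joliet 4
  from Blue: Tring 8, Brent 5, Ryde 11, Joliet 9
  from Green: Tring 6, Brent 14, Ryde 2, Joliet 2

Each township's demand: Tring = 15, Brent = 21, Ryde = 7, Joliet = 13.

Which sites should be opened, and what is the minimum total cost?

Open Red only; minimum total cost 401.

For any fixed open set, each township goes to its cheapest open site; total = fixed + service.
{Red}: Tring→Red 9·15=135, Brent→Red 5·21=105, Ryde→Red 3·7=21, Joliet→Red 4·13=52. Service 313; fixed 88; total 401.
{Red, Green}: Tring→Green 6·15=90, Brent→Red 5·21=105, Ryde→Green 2·7=14, Joliet→Green 2·13=26. Service 235; fixed 242; total 477.
{Green}: service 424 + fixed 154 = 578
{Red, Blue, Green}: service 235 + fixed 524 = 759
(All 7 nonempty subsets were checked; Red only is lowest.)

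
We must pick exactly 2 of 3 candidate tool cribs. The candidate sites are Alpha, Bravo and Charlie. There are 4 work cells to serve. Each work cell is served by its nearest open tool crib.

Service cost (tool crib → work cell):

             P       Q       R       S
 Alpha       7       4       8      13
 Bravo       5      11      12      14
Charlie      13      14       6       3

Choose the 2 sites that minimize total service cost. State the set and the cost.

Choose Alpha and Charlie; total service cost 20.

With exactly 2 open, each work cell uses its cheapest among the chosen.
{Alpha, Charlie}: P→Alpha 7, Q→Alpha 4, R→Charlie 6, S→Charlie 3. Service cost 20.
{Bravo, Charlie}: service cost 25
{Alpha, Bravo}: service cost 30
Among all 3 size-2 choices, {Alpha, Charlie} is lowest.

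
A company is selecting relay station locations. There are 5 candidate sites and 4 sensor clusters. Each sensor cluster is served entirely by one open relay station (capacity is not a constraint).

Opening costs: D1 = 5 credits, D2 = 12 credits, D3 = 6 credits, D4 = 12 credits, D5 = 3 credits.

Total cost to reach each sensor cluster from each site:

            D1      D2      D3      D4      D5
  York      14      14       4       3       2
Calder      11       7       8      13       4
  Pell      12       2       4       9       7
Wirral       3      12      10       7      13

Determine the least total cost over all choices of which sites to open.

Minimum total cost: 24

For any fixed open set, each sensor cluster goes to its cheapest open site; total = fixed + service.
{D1, D5}: York→D5 2, Calder→D5 4, Pell→D5 7, Wirral→D1 3. Service 16; fixed 8; total 24.
{D1, D3, D5}: York→D5 2, Calder→D5 4, Pell→D3 4, Wirral→D1 3. Service 13; fixed 14; total 27.
{D3, D5}: service 20 + fixed 9 = 29
{D1, D2, D3, D4, D5}: York→D5 2, Calder→D5 4, Pell→D2 2, Wirral→D1 3. Service 11; fixed 38; total 49.
No other subset beats 24.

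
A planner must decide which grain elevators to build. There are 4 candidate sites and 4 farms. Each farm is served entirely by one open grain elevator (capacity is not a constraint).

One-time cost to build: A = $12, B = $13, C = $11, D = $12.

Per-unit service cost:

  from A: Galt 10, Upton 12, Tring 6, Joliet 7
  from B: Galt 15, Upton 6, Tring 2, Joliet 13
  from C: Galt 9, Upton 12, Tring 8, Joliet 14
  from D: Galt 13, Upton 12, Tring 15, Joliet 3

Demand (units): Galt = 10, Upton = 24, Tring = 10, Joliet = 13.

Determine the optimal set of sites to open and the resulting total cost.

For any fixed open set, each farm goes to its cheapest open site; total = fixed + service.
{B, C, D}: Galt→C 9·10=90, Upton→B 6·24=144, Tring→B 2·10=20, Joliet→D 3·13=39. Service 293; fixed 36; total 329.
{A, B, D}: service 303 + fixed 37 = 340
{A, B, C, D}: service 293 + fixed 48 = 341
{C}: service 640 + fixed 11 = 651
No other subset beats 329.

Open B, C and D; minimum total cost 329.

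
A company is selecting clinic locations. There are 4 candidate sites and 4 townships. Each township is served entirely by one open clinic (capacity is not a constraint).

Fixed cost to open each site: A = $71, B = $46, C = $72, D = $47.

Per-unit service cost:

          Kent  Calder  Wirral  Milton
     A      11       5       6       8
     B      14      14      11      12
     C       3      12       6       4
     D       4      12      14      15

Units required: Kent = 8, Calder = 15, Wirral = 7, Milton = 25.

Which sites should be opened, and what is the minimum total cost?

Open A and C; minimum total cost 384.

For any fixed open set, each township goes to its cheapest open site; total = fixed + service.
{A, C}: Kent→C 3·8=24, Calder→A 5·15=75, Wirral→A 6·7=42, Milton→C 4·25=100. Service 241; fixed 143; total 384.
{C}: service 346 + fixed 72 = 418
{A, B, C}: service 241 + fixed 189 = 430
{A, B, C, D}: service 241 + fixed 236 = 477
No other subset beats 384.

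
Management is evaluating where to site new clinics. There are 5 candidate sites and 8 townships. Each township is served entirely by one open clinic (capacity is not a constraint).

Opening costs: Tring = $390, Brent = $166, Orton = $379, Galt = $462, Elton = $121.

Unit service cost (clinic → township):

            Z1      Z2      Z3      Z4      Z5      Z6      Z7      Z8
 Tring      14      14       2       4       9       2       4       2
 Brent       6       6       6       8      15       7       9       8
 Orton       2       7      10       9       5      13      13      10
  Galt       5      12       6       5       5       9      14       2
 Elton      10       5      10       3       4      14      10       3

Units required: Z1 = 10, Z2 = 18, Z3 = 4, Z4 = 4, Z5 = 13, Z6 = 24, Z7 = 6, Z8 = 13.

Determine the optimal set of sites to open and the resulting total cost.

Open Brent and Elton; minimum total cost 786.

For any fixed open set, each township goes to its cheapest open site; total = fixed + service.
{Brent, Elton}: Z1→Brent 6·10=60, Z2→Elton 5·18=90, Z3→Brent 6·4=24, Z4→Elton 3·4=12, Z5→Elton 4·13=52, Z6→Brent 7·24=168, Z7→Brent 9·6=54, Z8→Elton 3·13=39. Service 499; fixed 287; total 786.
{Elton}: Z1→Elton 10·10=100, Z2→Elton 5·18=90, Z3→Elton 10·4=40, Z4→Elton 3·4=12, Z5→Elton 4·13=52, Z6→Elton 14·24=336, Z7→Elton 10·6=60, Z8→Elton 3·13=39. Service 729; fixed 121; total 850.
{Tring, Elton}: Z1→Elton 10·10=100, Z2→Elton 5·18=90, Z3→Tring 2·4=8, Z4→Elton 3·4=12, Z5→Elton 4·13=52, Z6→Tring 2·24=48, Z7→Tring 4·6=24, Z8→Tring 2·13=26. Service 360; fixed 511; total 871.
{Tring, Brent, Orton, Galt, Elton}: Z1→Orton 2·10=20, Z2→Elton 5·18=90, Z3→Tring 2·4=8, Z4→Elton 3·4=12, Z5→Elton 4·13=52, Z6→Tring 2·24=48, Z7→Tring 4·6=24, Z8→Tring 2·13=26. Service 280; fixed 1518; total 1798.
No other subset beats 786.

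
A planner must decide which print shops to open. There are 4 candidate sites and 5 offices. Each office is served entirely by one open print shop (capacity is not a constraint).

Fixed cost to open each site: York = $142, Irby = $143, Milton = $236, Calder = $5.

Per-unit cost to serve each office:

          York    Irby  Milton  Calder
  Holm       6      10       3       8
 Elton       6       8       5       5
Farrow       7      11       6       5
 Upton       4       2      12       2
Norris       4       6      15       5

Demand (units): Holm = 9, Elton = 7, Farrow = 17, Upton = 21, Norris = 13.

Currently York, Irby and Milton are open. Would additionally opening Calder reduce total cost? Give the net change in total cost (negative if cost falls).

Yes — net change −12 (cost falls by 12).

Current service cost with {York, Irby, Milton}: 258.
Adding Calder: each office re-picks its cheapest; new service cost 241, saving 17.
Extra fixed cost: 5. Net change = 5 − 17 = -12.
(Totals: 779 → 767.)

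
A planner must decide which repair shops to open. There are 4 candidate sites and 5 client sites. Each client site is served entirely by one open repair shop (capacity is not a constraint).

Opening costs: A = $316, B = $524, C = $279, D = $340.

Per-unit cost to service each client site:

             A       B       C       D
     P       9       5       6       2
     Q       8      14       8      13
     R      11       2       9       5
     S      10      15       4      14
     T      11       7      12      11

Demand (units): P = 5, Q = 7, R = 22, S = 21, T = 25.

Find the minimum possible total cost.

For any fixed open set, each client site goes to its cheapest open site; total = fixed + service.
{C}: P→C 6·5=30, Q→C 8·7=56, R→C 9·22=198, S→C 4·21=84, T→C 12·25=300. Service 668; fixed 279; total 947.
{D}: service 780 + fixed 340 = 1120
{A}: service 828 + fixed 316 = 1144
{A, B, C, D}: service 369 + fixed 1459 = 1828
No other subset beats 947.

Minimum total cost: 947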